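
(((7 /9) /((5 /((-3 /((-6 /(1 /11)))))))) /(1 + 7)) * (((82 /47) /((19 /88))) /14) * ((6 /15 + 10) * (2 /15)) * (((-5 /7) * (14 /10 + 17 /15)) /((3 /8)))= -34112 /9993375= -0.00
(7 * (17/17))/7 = 1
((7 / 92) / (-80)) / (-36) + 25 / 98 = 0.26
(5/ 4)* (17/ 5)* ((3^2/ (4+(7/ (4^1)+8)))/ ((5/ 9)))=1377/ 275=5.01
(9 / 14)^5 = 59049 / 537824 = 0.11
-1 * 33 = -33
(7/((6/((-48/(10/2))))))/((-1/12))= 672/5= 134.40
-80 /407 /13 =-0.02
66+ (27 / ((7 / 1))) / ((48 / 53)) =7869 / 112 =70.26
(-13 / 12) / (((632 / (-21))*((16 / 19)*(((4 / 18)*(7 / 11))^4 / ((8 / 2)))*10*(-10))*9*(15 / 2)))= -878767461 / 13873664000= -0.06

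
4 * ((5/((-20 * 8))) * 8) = -1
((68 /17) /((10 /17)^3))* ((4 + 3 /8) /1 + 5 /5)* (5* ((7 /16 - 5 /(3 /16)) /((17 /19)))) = -297266267 /19200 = -15482.62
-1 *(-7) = 7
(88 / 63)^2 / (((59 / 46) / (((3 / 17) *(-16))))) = -5699584 / 1326969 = -4.30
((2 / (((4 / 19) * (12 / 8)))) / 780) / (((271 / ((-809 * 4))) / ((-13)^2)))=-199823 / 12195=-16.39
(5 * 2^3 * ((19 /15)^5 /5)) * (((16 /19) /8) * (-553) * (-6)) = 2306160416 /253125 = 9110.76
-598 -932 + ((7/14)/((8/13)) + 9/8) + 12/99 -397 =-1016369/528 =-1924.94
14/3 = 4.67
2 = 2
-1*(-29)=29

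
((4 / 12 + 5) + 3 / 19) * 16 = 5008 / 57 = 87.86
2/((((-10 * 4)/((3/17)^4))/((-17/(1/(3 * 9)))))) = 2187/98260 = 0.02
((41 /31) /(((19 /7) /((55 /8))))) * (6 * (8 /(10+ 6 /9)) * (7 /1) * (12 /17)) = 2983365 /40052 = 74.49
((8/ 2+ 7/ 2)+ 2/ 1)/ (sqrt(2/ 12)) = 23.27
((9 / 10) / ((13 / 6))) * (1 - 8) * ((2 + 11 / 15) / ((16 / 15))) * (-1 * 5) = 7749 / 208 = 37.25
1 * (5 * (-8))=-40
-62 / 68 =-31 / 34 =-0.91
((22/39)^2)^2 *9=234256/257049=0.91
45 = 45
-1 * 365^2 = -133225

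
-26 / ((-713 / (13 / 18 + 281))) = 65923 / 6417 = 10.27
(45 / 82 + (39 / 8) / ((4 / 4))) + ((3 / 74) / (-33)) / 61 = 44167069 / 8143256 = 5.42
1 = 1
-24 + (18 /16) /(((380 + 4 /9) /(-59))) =-662187 /27392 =-24.17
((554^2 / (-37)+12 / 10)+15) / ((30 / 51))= -26036911 / 1850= -14074.01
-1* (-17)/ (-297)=-17/ 297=-0.06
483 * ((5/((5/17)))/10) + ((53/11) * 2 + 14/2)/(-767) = 69274377/84370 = 821.08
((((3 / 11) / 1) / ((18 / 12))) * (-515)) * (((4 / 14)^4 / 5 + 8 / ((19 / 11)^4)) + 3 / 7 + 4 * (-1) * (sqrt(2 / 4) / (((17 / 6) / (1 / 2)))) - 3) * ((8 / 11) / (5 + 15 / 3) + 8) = 548784 * sqrt(2) / 2057 + 239160295311216 / 189304936205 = 1640.66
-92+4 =-88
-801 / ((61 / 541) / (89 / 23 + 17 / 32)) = -1403591499 / 44896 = -31263.17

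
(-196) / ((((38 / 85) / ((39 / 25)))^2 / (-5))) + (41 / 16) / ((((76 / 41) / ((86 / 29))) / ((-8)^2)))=638361319 / 52345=12195.27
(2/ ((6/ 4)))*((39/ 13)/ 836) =0.00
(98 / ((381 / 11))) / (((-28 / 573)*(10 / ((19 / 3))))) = -279433 / 7620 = -36.67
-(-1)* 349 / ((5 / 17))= 5933 / 5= 1186.60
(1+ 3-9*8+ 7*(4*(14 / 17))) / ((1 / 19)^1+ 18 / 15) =-72580 / 2023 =-35.88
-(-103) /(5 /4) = 412 /5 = 82.40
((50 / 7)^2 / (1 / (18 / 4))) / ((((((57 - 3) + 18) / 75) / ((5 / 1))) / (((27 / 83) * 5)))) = 1944.96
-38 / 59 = -0.64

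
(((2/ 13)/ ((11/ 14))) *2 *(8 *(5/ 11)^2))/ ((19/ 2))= 22400/ 328757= 0.07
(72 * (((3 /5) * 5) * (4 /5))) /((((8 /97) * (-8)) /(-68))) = 89046 /5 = 17809.20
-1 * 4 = -4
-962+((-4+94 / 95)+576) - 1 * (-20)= -35056 / 95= -369.01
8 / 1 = 8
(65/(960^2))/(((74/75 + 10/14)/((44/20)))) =1001/10973184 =0.00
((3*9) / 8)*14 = 189 / 4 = 47.25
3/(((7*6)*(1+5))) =1/84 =0.01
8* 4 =32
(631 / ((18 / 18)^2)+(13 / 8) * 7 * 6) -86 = 2453 / 4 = 613.25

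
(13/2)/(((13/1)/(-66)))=-33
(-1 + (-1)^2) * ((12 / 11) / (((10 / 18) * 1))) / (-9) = 0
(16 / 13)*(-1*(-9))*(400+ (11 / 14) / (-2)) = 402804 / 91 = 4426.42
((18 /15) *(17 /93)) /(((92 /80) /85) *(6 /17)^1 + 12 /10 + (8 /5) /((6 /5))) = 294780 /3410837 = 0.09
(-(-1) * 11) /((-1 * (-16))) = 11 /16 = 0.69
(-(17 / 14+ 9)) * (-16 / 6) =572 / 21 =27.24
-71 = -71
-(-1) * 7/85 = 7/85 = 0.08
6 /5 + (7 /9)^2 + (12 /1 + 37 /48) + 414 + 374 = 5200691 /6480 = 802.58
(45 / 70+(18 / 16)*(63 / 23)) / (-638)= -0.01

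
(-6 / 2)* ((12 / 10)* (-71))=1278 / 5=255.60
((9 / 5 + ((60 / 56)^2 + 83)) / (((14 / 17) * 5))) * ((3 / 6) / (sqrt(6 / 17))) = 1431893 * sqrt(102) / 823200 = 17.57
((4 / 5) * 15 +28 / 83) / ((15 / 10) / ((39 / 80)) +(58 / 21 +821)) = 279552 / 18735341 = 0.01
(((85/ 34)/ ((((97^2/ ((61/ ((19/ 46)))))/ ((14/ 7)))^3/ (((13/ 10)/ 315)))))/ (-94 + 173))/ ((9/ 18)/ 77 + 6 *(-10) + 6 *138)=12637437736352/ 2402240178028811936185665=0.00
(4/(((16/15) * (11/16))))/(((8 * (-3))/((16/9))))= -40/99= -0.40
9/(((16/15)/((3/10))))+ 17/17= 113/32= 3.53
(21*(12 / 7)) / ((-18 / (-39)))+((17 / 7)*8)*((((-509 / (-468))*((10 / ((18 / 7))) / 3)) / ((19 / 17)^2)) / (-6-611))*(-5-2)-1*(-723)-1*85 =503971397218 / 703626183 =716.25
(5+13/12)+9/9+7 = 169/12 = 14.08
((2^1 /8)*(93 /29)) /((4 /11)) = 1023 /464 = 2.20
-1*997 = -997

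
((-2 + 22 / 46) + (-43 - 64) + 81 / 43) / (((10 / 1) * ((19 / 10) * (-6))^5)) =21971875 / 396715629582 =0.00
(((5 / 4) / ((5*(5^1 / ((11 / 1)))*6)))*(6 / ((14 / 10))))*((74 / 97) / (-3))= -0.10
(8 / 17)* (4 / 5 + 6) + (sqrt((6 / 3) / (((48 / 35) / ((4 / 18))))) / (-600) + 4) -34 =-134 / 5 -sqrt(105) / 10800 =-26.80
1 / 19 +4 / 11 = 87 / 209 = 0.42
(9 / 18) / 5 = 1 / 10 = 0.10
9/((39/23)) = 69/13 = 5.31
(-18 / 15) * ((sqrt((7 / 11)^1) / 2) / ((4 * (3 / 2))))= -sqrt(77) / 110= -0.08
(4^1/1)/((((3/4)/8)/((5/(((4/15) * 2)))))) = 400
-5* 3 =-15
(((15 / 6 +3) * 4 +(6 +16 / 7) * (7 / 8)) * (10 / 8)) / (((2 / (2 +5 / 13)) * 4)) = 1395 / 128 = 10.90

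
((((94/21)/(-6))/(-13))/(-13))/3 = -0.00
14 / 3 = 4.67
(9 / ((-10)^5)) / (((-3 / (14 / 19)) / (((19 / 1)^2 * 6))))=1197 / 25000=0.05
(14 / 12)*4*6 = 28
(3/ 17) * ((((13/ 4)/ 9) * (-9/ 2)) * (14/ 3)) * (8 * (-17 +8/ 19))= 57330/ 323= 177.49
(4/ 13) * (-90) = -360/ 13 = -27.69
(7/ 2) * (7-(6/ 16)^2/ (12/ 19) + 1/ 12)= 36883/ 1536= 24.01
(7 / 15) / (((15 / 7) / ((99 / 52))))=539 / 1300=0.41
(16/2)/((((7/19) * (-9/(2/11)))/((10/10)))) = -304/693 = -0.44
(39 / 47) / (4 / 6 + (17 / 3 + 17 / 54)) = 2106 / 16873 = 0.12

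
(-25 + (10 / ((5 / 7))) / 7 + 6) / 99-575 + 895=31663 / 99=319.83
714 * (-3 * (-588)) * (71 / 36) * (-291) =-722845746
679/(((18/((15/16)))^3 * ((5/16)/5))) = 84875/55296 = 1.53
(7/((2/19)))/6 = 133/12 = 11.08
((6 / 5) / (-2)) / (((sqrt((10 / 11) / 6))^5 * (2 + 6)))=-3267 * sqrt(165) / 5000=-8.39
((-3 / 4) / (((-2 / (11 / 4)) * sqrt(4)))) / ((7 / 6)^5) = 8019 / 33614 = 0.24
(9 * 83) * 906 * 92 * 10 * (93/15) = 3860364528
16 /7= 2.29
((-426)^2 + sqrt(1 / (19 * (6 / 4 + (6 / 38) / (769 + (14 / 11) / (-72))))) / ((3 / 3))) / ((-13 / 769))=-139555044 / 13 - 769 * sqrt(10572735839730) / 225677985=-10735014.46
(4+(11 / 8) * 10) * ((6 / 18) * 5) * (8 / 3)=710 / 9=78.89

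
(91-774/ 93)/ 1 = 2563/ 31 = 82.68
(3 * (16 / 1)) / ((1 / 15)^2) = 10800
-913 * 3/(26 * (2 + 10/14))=-19173/494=-38.81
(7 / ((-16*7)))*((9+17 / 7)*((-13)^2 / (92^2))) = -845 / 59248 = -0.01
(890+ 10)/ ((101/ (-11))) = -98.02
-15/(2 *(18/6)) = -5/2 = -2.50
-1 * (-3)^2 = -9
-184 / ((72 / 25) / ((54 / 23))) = -150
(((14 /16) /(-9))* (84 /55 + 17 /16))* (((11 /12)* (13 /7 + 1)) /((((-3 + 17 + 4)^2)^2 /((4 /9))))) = -2279 /816293376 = -0.00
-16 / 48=-1 / 3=-0.33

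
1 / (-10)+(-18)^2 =3239 / 10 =323.90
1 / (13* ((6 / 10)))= 5 / 39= 0.13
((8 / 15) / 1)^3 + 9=30887 / 3375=9.15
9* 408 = 3672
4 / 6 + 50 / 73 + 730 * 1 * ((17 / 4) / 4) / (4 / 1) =1368367 / 7008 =195.26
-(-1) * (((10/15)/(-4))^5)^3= -1/470184984576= -0.00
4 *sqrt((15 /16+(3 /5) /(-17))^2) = 1227 /340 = 3.61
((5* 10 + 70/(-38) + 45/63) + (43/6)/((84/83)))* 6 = 535811/1596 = 335.72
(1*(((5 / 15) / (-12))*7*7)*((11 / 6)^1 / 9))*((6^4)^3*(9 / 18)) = -301771008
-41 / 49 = -0.84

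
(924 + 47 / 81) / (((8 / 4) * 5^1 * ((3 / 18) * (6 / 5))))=74891 / 162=462.29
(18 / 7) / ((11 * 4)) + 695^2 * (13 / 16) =483508097 / 1232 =392457.87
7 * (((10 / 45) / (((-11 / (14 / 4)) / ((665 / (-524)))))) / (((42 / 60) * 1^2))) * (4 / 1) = 46550 / 12969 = 3.59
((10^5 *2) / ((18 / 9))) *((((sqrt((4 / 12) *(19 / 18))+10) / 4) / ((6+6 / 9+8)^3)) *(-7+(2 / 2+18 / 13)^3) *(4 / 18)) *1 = 3753125 *sqrt(114) / 5848414+337781250 / 2924207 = 122.36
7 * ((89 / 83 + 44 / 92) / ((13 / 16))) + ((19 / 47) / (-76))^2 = 11717267697 / 877132048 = 13.36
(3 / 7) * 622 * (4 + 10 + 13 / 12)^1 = 56291 / 14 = 4020.79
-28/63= -4/9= -0.44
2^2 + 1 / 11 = 45 / 11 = 4.09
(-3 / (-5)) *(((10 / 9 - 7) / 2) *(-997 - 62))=18709 / 10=1870.90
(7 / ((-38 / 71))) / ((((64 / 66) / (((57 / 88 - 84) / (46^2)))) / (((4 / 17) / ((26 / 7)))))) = 76555395 / 2274581504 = 0.03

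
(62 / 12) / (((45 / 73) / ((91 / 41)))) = 18.60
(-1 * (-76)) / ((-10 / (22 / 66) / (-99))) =1254 / 5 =250.80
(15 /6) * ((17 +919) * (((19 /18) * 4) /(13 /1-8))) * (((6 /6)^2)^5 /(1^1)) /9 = 1976 /9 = 219.56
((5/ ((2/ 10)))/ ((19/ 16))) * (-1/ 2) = -200/ 19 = -10.53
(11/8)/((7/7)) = 11/8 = 1.38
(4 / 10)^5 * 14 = 448 / 3125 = 0.14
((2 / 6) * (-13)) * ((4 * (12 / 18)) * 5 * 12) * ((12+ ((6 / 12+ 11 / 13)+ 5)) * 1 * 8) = -101760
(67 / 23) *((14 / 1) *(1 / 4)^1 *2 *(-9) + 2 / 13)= -54739 / 299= -183.07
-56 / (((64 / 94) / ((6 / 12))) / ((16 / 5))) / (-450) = 0.29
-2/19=-0.11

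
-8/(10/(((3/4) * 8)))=-24/5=-4.80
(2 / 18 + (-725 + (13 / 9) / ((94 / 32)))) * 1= -102140 / 141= -724.40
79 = 79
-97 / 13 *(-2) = 194 / 13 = 14.92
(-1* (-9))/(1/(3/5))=27/5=5.40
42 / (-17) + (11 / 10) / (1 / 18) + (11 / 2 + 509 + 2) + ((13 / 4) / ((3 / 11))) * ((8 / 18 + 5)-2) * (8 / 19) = 48062483 / 87210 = 551.11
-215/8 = -26.88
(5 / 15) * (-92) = -92 / 3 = -30.67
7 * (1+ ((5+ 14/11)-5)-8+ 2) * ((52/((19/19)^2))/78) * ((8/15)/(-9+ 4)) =4592/2475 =1.86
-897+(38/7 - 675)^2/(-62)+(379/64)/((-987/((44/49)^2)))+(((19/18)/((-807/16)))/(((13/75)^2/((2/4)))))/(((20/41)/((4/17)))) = -615309950048946961/75700308463052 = -8128.24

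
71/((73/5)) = 355/73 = 4.86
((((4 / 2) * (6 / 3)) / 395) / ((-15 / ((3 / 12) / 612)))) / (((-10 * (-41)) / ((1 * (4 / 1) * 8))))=-4 / 185837625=-0.00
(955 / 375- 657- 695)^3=-1036710271472329 / 421875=-2457387310.16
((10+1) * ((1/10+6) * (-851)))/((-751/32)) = 9136336/3755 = 2433.11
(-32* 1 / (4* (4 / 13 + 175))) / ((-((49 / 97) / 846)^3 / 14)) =114944878851364224 / 38303153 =3000924724.17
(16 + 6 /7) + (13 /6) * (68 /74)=14645 /777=18.85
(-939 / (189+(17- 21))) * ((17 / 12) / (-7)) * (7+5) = 15963 / 1295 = 12.33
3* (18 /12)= 4.50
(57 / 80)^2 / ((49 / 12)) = 9747 / 78400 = 0.12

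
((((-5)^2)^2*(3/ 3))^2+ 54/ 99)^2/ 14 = 18463186328161/ 1694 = 10899165482.98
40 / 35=8 / 7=1.14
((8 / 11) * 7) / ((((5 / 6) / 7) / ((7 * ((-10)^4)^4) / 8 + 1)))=20580000000000002352 / 55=374181818181818224.58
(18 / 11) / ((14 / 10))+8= 706 / 77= 9.17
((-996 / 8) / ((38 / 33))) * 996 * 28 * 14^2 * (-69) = 774775408176 / 19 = 40777653061.89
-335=-335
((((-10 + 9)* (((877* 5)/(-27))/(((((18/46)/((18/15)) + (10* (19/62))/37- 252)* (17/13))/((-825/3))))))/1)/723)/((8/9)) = 413558448875/1957875031908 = 0.21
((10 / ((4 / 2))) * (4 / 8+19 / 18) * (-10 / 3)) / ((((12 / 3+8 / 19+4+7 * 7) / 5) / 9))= -66500 / 3273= -20.32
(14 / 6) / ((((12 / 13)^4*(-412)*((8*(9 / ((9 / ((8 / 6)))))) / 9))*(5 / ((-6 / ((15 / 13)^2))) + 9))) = -4826809 / 5786615808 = -0.00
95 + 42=137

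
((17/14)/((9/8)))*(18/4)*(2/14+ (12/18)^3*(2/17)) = 1142/1323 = 0.86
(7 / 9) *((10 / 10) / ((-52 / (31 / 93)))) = -7 / 1404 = -0.00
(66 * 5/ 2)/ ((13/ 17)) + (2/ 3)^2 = 25297/ 117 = 216.21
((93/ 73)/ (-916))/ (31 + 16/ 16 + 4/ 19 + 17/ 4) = -1767/ 46322807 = -0.00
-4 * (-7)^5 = 67228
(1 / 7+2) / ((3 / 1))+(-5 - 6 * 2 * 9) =-112.29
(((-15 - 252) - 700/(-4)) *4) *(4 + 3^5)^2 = -22451312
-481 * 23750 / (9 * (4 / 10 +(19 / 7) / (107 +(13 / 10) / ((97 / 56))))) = -20894781293750 / 6999309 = -2985263.44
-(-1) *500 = 500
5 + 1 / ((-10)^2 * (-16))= 7999 / 1600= 5.00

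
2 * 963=1926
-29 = -29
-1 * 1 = -1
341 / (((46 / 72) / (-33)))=-17613.39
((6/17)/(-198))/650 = -1/364650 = -0.00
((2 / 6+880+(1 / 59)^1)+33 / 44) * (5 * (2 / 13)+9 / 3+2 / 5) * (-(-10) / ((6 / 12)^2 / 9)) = 1322463.75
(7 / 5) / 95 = 7 / 475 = 0.01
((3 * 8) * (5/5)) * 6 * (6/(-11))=-78.55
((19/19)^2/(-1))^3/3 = -1/3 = -0.33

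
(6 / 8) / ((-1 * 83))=-3 / 332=-0.01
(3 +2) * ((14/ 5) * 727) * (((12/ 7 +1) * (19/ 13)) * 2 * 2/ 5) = 2099576/ 65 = 32301.17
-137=-137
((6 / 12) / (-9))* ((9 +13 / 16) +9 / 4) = -193 / 288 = -0.67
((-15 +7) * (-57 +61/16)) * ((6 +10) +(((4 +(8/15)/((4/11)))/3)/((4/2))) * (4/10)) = 1566691/225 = 6963.07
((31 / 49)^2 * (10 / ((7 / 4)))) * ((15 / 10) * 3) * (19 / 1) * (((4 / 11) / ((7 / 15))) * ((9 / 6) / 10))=29579580 / 1294139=22.86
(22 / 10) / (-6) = -0.37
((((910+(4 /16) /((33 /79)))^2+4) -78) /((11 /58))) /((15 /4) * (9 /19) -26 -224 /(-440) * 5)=-1137146733425 /5638842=-201663.17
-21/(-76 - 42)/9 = 7/354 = 0.02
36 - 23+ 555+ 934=1502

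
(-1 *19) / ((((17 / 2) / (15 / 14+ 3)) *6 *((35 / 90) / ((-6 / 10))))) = 9747 / 4165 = 2.34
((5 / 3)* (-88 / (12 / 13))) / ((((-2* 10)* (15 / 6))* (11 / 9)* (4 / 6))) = 39 / 10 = 3.90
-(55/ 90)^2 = -121/ 324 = -0.37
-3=-3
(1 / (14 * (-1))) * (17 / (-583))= 17 / 8162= 0.00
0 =0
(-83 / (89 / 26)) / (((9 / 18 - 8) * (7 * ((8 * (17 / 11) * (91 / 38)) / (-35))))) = -17347 / 31773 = -0.55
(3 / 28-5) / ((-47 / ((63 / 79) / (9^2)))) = 137 / 133668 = 0.00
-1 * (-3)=3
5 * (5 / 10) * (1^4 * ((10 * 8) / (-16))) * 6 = -75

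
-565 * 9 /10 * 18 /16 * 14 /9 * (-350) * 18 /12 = 3737475 /8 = 467184.38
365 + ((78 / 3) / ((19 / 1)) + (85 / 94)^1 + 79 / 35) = 23099309 / 62510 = 369.53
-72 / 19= -3.79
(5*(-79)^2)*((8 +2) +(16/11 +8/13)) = 53859830/143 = 376642.17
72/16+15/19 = 201/38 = 5.29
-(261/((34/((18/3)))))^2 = -613089/289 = -2121.42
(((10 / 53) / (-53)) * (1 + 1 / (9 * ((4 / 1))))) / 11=-185 / 556182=-0.00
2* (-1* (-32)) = 64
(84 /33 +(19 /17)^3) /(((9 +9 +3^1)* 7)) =0.03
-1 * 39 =-39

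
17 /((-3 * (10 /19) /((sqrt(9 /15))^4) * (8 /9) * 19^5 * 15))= -153 /1303210000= -0.00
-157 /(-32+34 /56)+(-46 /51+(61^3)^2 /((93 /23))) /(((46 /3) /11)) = 8468558498874559 /926466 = 9140711584.53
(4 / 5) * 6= 24 / 5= 4.80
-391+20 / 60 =-1172 / 3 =-390.67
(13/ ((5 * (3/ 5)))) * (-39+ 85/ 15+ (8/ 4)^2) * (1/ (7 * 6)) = -572/ 189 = -3.03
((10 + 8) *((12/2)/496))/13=27/1612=0.02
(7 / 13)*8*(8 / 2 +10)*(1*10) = 7840 / 13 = 603.08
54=54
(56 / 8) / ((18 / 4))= 14 / 9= 1.56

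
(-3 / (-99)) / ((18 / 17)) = 17 / 594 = 0.03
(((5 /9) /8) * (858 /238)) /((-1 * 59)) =-715 /168504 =-0.00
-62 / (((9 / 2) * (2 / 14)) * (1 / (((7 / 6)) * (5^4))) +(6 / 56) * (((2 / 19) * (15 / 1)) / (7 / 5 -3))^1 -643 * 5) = 577220000 / 29932626167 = 0.02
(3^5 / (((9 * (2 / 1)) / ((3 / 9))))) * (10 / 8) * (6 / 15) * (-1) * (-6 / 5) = 27 / 10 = 2.70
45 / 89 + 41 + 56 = 97.51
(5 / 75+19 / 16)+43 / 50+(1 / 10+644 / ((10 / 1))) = 66.61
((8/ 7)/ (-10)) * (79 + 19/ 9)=-584/ 63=-9.27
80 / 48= 1.67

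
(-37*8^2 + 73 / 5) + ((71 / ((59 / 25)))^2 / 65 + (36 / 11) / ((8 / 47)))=-11549801277 / 4977830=-2320.25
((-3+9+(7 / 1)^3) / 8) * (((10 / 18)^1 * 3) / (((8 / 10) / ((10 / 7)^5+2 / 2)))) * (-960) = -10191410750 / 16807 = -606378.93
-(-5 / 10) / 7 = 1 / 14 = 0.07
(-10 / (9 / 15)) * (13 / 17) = -650 / 51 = -12.75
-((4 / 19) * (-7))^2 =-784 / 361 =-2.17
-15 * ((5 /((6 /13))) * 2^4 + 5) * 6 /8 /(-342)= 2675 /456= 5.87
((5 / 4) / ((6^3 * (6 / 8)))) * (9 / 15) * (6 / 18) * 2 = 1 / 324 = 0.00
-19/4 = -4.75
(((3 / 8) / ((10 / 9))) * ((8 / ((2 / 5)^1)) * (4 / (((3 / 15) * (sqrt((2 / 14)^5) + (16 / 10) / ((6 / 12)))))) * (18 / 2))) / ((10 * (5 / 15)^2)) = 163364040 / 478063 - 297675 * sqrt(7) / 956126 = 340.90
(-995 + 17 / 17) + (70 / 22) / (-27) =-295253 / 297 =-994.12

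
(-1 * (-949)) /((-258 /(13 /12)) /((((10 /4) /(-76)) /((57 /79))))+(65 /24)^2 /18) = 50524456320 /278130273167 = 0.18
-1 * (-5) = 5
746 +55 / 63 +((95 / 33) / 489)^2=1361414673148 / 1822819383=746.87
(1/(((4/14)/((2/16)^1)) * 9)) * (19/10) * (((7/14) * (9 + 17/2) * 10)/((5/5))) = 8.08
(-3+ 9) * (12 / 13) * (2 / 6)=24 / 13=1.85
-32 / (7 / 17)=-544 / 7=-77.71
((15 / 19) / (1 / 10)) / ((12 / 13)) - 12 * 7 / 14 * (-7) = 1921 / 38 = 50.55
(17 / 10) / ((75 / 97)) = 1649 / 750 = 2.20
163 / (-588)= -163 / 588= -0.28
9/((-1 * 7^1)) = -9/7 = -1.29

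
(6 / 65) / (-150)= -1 / 1625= -0.00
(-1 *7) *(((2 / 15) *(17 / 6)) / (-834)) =119 / 37530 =0.00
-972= -972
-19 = -19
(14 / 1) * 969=13566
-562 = -562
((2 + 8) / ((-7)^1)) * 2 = -20 / 7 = -2.86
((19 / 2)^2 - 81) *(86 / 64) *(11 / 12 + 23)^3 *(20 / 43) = 4373382055 / 55296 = 79090.39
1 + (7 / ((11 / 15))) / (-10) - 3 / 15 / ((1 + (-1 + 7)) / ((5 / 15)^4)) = 2813 / 62370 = 0.05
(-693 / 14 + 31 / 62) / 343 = -1 / 7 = -0.14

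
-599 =-599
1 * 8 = 8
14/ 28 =1/ 2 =0.50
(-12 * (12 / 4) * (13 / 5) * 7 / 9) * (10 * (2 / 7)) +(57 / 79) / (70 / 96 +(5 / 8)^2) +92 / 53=-185099988 / 900205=-205.62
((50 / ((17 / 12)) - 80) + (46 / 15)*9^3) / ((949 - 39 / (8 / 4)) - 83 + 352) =372452 / 203745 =1.83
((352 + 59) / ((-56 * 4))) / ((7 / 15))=-6165 / 1568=-3.93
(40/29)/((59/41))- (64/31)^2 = -5432216/1644271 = -3.30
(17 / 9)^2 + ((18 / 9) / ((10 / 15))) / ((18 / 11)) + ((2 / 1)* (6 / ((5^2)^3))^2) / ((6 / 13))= 213623072147 / 39550781250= 5.40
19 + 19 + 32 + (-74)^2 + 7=5553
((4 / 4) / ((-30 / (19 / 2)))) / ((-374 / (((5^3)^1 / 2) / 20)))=95 / 35904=0.00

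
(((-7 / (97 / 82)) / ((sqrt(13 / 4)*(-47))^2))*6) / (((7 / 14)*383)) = -27552 / 1066865267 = -0.00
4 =4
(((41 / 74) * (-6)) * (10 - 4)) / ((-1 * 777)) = 246 / 9583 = 0.03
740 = 740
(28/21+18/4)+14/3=21/2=10.50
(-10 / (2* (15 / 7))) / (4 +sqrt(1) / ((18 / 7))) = -42 / 79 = -0.53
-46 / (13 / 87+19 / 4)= -16008 / 1705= -9.39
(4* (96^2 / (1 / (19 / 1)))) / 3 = 233472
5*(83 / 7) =415 / 7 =59.29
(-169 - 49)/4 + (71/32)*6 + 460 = 6701/16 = 418.81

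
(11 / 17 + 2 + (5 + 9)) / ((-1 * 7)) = -283 / 119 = -2.38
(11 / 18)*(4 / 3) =22 / 27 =0.81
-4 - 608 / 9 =-71.56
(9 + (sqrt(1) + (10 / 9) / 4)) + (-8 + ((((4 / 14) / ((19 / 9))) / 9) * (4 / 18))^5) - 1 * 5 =-13379020605842629 / 4914742263371514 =-2.72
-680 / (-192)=85 / 24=3.54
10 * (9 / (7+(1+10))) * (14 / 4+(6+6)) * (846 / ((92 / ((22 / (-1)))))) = -721215 / 46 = -15678.59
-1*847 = -847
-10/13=-0.77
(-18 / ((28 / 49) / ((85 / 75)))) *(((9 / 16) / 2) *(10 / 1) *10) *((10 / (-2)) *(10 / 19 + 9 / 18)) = 3132675 / 608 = 5152.43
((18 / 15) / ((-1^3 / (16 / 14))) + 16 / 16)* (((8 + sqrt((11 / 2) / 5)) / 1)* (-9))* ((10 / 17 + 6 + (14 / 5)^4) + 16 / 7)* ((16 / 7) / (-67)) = -78347003904 / 1220865625 - 4896687744* sqrt(110) / 6104328125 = -72.59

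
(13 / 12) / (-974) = -13 / 11688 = -0.00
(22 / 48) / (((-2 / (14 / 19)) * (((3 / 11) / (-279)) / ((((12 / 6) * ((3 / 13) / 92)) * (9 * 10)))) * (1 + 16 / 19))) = 101277 / 2392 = 42.34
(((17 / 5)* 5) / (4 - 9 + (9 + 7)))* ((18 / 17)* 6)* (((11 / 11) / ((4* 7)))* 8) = 216 / 77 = 2.81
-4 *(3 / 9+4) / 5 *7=-364 / 15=-24.27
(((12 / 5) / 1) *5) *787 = 9444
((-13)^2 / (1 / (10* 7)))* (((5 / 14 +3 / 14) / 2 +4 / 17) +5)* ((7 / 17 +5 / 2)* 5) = 274806675 / 289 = 950888.15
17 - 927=-910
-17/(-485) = 17/485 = 0.04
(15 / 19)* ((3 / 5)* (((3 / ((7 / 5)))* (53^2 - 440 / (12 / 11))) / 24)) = 15465 / 152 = 101.74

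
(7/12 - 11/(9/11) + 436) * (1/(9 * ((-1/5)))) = -76165/324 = -235.08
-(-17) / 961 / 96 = 17 / 92256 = 0.00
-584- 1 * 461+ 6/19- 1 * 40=-20609/19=-1084.68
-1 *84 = -84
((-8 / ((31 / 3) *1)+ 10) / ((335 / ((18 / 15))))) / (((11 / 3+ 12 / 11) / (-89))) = -0.62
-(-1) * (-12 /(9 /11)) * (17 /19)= -748 /57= -13.12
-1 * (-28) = 28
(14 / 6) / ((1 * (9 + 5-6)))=7 / 24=0.29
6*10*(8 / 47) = 480 / 47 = 10.21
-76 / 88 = -19 / 22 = -0.86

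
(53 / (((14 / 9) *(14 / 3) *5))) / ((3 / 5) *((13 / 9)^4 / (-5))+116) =15647985 / 1237492844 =0.01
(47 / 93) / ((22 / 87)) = 1363 / 682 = 2.00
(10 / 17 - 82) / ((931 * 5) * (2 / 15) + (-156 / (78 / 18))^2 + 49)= -4152 / 100249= -0.04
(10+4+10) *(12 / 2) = 144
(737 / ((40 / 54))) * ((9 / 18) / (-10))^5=-19899 / 64000000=-0.00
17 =17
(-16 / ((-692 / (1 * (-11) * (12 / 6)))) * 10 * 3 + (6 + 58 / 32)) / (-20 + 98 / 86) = 886445 / 2244848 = 0.39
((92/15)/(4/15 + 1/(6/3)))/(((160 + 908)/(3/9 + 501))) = 3008/801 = 3.76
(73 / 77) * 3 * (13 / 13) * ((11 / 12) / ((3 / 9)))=219 / 28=7.82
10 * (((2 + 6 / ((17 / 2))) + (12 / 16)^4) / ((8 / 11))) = 723415 / 17408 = 41.56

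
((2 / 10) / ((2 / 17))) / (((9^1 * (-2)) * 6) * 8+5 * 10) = -17 / 8140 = -0.00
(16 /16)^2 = 1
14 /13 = 1.08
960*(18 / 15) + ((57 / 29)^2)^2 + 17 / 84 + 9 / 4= 34737285889 / 29705802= 1169.38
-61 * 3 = -183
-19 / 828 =-0.02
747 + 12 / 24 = 1495 / 2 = 747.50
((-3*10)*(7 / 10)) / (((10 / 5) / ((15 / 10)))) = -63 / 4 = -15.75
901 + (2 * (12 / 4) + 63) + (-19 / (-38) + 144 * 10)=4821 / 2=2410.50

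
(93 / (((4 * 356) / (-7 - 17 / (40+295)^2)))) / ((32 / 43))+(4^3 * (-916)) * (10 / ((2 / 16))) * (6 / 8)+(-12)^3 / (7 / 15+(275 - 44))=-487918206748382817 / 138713691200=-3517448.08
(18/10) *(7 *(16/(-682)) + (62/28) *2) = 91611/11935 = 7.68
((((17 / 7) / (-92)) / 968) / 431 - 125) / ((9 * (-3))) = 11195081339 / 2418137568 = 4.63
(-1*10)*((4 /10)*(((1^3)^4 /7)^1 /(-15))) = 4 /105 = 0.04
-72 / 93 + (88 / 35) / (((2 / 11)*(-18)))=-15062 / 9765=-1.54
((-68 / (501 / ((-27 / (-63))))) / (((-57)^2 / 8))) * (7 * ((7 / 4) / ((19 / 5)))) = -4760 / 10309077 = -0.00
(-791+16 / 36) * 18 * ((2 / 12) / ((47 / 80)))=-569200 / 141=-4036.88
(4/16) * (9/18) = 1/8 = 0.12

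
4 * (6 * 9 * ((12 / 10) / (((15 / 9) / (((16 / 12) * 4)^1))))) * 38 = 787968 / 25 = 31518.72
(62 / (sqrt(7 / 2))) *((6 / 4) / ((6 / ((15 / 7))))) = 465 *sqrt(14) / 98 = 17.75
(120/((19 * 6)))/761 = 20/14459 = 0.00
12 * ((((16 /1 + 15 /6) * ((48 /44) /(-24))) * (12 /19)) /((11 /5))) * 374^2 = -7698960 /19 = -405208.42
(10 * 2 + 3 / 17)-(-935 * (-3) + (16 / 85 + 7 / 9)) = -2131129 / 765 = -2785.79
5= 5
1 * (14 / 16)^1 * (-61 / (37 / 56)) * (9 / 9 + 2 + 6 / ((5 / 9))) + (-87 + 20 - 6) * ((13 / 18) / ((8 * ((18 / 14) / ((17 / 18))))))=-4832082283 / 4315680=-1119.66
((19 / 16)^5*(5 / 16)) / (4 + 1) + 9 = 153471043 / 16777216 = 9.15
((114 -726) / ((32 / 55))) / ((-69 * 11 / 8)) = 255 / 23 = 11.09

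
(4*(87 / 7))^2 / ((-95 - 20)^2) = 121104 / 648025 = 0.19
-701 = -701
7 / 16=0.44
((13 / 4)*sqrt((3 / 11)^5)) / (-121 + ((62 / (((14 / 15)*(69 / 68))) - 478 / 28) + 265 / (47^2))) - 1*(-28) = 28 - 41610933*sqrt(33) / 137249741222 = 28.00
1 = 1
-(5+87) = -92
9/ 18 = 1/ 2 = 0.50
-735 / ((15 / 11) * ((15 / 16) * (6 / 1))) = -4312 / 45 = -95.82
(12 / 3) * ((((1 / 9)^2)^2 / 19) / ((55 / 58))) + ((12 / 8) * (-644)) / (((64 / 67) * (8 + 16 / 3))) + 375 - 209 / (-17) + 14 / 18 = 1863262515265 / 5967675648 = 312.23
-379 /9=-42.11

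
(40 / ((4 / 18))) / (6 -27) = -60 / 7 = -8.57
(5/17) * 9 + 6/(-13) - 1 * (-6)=1809/221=8.19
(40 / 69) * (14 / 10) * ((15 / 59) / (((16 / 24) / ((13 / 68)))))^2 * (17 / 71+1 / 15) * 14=60741135 / 3285625394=0.02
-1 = -1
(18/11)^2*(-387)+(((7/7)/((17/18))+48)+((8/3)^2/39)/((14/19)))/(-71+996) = -4844282322746/4674995325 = -1036.21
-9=-9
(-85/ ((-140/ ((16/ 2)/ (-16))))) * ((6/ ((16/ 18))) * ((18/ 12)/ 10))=-1377/ 4480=-0.31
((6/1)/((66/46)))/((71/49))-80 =-60226/781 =-77.11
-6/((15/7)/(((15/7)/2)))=-3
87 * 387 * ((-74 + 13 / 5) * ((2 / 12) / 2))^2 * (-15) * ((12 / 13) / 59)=-4291080381 / 15340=-279731.45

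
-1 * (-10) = 10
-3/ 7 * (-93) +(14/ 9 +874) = 915.41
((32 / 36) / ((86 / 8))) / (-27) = -32 / 10449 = -0.00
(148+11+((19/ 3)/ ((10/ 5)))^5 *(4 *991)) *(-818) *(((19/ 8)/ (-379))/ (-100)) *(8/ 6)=-3814198285211/ 44206560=-86281.27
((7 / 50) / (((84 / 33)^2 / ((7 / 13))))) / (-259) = -121 / 2693600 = -0.00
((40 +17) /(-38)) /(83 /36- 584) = 54 /20941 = 0.00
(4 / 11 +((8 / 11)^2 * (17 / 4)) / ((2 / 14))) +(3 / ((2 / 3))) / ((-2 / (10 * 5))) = -23329 / 242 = -96.40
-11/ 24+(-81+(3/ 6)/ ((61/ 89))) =-118187/ 1464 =-80.73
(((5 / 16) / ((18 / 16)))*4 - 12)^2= 9604 / 81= 118.57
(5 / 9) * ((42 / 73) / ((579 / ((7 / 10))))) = 49 / 126801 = 0.00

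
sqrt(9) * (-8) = -24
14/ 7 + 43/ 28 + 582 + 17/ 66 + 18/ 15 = 586.99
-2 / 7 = -0.29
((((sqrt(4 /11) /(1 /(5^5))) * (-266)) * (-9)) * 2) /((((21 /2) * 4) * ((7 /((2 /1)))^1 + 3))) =1425000 * sqrt(11) /143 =33050.28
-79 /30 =-2.63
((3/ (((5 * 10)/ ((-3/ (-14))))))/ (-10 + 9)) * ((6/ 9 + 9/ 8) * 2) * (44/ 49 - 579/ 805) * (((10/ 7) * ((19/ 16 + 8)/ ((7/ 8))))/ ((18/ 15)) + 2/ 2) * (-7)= 0.78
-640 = -640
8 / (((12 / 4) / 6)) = 16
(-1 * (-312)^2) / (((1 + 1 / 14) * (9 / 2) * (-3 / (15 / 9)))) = 302848 / 27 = 11216.59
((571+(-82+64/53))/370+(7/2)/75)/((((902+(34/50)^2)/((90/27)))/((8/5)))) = 80688400/9954724311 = 0.01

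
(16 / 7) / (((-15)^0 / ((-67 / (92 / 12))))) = -3216 / 161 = -19.98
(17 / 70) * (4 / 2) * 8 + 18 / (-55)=274 / 77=3.56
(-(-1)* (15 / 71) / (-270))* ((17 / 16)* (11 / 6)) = -187 / 122688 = -0.00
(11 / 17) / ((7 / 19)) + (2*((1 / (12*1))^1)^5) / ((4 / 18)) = 5778551 / 3290112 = 1.76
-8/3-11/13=-137/39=-3.51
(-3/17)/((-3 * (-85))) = -0.00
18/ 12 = 3/ 2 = 1.50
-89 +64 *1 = -25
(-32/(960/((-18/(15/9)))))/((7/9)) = 0.46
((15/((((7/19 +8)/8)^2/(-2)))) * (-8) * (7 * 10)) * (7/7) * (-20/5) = -517529600/8427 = -61413.27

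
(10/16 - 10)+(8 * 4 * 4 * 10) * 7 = 71605/8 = 8950.62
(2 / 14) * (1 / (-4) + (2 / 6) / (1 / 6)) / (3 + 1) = 0.06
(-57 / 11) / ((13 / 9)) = -513 / 143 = -3.59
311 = 311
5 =5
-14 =-14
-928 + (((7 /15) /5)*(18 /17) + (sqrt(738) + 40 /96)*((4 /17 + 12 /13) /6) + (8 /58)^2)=-38799484526 /41818725 + 128*sqrt(82) /221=-922.56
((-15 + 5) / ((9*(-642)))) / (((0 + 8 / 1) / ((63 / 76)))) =35 / 195168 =0.00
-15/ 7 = -2.14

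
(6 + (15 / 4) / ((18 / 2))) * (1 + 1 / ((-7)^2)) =275 / 42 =6.55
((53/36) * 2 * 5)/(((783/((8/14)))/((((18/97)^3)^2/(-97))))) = -74183040/16402051749056939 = -0.00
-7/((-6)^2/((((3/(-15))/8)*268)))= 1.30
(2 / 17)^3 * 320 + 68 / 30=205442 / 73695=2.79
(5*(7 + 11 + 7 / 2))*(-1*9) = -1935 / 2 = -967.50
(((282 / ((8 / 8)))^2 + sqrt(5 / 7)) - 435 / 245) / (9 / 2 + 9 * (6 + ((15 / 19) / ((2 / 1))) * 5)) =19 * sqrt(35) / 10143 + 24678397 / 23667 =1042.75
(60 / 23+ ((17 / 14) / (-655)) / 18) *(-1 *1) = -9903209 / 3796380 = -2.61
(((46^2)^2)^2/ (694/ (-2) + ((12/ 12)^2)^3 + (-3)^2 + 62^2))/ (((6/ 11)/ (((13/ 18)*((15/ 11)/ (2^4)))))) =20360856173060/ 31563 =645086214.02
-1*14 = -14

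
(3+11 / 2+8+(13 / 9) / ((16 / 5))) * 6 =2441 / 24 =101.71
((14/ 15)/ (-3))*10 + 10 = 62/ 9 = 6.89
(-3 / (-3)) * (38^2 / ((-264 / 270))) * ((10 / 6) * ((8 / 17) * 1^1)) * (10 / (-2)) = 1083000 / 187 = 5791.44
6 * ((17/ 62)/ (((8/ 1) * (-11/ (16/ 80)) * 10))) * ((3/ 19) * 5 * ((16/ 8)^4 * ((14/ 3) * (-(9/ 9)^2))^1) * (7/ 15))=1666/ 161975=0.01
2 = 2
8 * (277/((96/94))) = 13019/6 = 2169.83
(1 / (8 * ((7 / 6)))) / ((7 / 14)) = 3 / 14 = 0.21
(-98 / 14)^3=-343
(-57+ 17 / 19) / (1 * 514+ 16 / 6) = -1599 / 14725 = -0.11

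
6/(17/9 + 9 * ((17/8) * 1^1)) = 432/1513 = 0.29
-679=-679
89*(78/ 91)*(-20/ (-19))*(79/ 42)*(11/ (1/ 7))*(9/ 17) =13921380/ 2261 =6157.18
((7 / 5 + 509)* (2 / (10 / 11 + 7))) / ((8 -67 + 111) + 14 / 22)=21296 / 8685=2.45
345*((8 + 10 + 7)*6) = 51750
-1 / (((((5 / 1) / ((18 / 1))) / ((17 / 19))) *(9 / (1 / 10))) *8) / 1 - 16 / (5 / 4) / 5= -2.56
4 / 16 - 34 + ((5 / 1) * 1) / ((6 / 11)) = -295 / 12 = -24.58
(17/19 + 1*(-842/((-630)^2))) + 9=37300601/3770550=9.89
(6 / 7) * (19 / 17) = 114 / 119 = 0.96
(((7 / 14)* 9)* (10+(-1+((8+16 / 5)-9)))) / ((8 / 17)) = 1071 / 10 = 107.10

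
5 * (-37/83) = -185/83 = -2.23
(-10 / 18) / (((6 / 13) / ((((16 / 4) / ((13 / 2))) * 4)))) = -80 / 27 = -2.96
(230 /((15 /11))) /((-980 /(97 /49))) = -24541 /72030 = -0.34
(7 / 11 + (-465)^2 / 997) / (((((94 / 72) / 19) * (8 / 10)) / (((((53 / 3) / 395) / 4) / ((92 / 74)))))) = 133319445879 / 3746283332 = 35.59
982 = 982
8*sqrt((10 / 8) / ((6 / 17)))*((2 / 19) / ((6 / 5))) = 1.32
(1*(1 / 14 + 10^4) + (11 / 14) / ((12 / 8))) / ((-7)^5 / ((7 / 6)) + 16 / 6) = -0.69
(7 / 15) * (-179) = -1253 / 15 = -83.53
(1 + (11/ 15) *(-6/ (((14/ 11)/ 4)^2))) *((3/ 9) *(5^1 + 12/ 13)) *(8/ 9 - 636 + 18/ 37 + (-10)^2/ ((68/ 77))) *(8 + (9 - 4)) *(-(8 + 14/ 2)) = -48251246615/ 5661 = -8523449.32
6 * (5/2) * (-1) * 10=-150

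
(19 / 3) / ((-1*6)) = -19 / 18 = -1.06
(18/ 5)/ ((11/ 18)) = 324/ 55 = 5.89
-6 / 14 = -3 / 7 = -0.43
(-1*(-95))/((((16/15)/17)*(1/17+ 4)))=137275/368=373.03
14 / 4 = 7 / 2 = 3.50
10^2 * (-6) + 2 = -598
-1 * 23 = -23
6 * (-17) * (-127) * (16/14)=103632/7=14804.57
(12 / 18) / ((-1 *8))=-1 / 12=-0.08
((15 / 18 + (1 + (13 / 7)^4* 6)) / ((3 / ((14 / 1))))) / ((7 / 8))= 8436856 / 21609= 390.43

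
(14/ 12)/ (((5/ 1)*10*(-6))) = -7/ 1800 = -0.00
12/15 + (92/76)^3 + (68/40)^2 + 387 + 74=319947571/685900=466.46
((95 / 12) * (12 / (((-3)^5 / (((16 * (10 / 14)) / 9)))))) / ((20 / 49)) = -2660 / 2187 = -1.22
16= 16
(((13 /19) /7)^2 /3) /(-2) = -169 /106134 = -0.00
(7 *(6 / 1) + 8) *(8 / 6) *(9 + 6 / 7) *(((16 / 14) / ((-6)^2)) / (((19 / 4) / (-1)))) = -36800 / 8379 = -4.39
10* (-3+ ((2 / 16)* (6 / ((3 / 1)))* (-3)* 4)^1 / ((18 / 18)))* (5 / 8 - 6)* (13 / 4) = 8385 / 8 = 1048.12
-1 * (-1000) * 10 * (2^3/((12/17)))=340000/3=113333.33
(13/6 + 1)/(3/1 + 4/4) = 19/24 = 0.79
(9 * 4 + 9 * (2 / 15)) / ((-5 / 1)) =-186 / 25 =-7.44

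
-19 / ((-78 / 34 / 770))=248710 / 39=6377.18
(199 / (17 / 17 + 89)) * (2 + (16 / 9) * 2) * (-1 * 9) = -110.56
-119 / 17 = -7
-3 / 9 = -1 / 3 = -0.33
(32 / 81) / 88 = 4 / 891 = 0.00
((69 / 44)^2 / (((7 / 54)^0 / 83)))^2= 156153796569 / 3748096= 41662.17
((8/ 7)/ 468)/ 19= 2/ 15561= 0.00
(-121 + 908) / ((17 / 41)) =32267 / 17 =1898.06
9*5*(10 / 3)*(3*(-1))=-450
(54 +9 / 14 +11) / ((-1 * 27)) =-919 / 378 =-2.43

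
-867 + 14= -853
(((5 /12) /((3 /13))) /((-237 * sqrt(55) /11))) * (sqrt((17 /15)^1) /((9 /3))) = -13 * sqrt(561) /76788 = -0.00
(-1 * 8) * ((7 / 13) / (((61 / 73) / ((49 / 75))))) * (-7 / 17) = 1402184 / 1011075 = 1.39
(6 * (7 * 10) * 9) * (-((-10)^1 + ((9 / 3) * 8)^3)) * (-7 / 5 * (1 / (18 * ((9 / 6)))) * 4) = 10830176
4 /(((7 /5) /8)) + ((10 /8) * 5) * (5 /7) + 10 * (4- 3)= 1045 /28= 37.32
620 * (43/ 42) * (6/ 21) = 26660/ 147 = 181.36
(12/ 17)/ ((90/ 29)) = 58/ 255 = 0.23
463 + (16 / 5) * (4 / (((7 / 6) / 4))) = 17741 / 35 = 506.89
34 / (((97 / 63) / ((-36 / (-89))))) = 8.93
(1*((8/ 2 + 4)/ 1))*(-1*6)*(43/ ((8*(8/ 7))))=-903/ 4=-225.75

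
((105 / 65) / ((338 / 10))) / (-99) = -35 / 72501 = -0.00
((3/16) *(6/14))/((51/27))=81/1904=0.04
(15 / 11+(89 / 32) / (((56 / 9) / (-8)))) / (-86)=5451 / 211904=0.03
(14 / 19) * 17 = 238 / 19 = 12.53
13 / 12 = 1.08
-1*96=-96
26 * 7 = 182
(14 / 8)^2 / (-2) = -49 / 32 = -1.53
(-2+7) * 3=15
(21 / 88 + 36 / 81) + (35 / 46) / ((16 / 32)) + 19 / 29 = 1510831 / 528264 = 2.86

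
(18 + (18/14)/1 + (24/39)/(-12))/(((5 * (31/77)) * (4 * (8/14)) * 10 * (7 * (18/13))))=57761/1339200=0.04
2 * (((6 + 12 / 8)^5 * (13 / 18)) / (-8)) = -1096875 / 256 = -4284.67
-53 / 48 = -1.10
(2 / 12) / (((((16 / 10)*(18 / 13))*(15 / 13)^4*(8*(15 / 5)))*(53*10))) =371293 / 111274560000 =0.00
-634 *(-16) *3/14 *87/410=661896/1435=461.25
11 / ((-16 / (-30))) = 165 / 8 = 20.62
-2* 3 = -6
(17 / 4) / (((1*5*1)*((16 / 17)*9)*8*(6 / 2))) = 289 / 69120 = 0.00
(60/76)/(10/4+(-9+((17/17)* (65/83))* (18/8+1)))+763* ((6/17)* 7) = 799366902/424099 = 1884.86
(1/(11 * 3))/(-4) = -0.01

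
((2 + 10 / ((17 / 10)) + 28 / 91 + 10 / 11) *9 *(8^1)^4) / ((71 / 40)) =32617267200 / 172601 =188974.96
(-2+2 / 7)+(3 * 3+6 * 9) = 429 / 7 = 61.29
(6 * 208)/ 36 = 104/ 3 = 34.67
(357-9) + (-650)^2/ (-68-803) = -137.07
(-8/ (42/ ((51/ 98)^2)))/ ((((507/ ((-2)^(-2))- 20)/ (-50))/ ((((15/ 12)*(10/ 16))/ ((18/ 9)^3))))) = 541875/ 4319802368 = 0.00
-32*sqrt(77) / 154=-1.82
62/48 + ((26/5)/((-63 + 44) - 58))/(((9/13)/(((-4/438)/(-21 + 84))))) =494006993/382452840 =1.29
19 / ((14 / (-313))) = -5947 / 14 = -424.79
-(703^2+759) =-494968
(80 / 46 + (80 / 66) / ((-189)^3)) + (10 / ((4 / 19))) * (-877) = -426905996993545 / 10248426342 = -41655.76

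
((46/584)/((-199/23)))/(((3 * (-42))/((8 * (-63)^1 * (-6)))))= 3174/14527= 0.22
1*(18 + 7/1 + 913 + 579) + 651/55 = 84086/55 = 1528.84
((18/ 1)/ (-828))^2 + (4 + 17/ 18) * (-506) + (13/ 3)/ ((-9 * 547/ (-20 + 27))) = -78187217839/ 31251204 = -2501.89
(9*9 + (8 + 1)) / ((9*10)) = 1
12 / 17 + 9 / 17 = 21 / 17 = 1.24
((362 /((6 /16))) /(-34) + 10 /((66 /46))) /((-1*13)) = 4006 /2431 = 1.65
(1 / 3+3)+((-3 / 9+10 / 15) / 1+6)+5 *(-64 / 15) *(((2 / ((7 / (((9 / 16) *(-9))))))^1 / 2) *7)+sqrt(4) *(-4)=109.67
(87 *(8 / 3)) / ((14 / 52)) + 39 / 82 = 494897 / 574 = 862.19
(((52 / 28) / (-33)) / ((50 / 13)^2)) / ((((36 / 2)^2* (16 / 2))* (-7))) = 2197 / 10478160000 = 0.00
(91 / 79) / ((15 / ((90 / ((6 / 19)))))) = 1729 / 79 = 21.89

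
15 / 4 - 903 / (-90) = 827 / 60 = 13.78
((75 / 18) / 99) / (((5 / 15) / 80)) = 1000 / 99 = 10.10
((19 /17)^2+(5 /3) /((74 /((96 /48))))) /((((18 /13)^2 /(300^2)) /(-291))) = -1701429470000 /96237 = -17679577.19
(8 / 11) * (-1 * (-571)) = 4568 / 11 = 415.27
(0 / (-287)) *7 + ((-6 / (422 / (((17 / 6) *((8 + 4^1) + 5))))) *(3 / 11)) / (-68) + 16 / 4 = 74323 / 18568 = 4.00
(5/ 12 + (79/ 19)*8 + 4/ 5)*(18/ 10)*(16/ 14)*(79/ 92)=60.91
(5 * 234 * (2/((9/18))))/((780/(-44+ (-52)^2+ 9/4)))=31947/2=15973.50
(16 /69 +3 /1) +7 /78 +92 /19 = 278269 /34086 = 8.16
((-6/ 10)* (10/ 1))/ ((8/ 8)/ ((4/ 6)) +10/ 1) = -12/ 23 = -0.52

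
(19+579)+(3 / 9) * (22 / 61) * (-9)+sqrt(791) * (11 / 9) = 11 * sqrt(791) / 9+36412 / 61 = 631.29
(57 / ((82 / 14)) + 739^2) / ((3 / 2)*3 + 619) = 44782720 / 51127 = 875.91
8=8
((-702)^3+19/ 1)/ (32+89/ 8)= -2767587112/ 345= -8021991.63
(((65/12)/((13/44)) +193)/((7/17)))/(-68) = -317/42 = -7.55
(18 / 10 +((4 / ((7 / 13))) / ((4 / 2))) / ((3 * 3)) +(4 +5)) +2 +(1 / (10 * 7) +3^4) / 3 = 25337 / 630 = 40.22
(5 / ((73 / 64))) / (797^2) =0.00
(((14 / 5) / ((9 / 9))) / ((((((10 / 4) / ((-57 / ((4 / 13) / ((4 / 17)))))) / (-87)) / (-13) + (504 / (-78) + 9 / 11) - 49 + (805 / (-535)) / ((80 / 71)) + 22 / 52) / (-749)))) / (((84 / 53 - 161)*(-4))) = 313260004649592 / 5291555711168317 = 0.06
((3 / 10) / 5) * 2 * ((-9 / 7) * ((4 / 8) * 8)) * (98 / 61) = -0.99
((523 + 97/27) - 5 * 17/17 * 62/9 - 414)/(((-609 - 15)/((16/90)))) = -211/9477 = -0.02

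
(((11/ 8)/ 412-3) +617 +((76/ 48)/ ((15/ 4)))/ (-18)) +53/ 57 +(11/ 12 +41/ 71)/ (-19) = 1107158961547/ 1800753120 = 614.83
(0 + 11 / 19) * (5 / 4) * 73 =4015 / 76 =52.83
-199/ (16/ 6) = -597/ 8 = -74.62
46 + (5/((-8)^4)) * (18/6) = 188431/4096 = 46.00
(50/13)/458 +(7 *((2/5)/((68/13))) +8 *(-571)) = -2311543963/506090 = -4567.46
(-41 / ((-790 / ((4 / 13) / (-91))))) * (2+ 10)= -984 / 467285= -0.00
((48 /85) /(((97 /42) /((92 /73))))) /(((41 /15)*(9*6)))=10304 /4935457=0.00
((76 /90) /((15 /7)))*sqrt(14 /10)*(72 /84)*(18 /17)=152*sqrt(35) /2125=0.42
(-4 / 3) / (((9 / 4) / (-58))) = 928 / 27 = 34.37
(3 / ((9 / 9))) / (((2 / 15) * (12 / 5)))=75 / 8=9.38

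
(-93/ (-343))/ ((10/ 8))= 372/ 1715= 0.22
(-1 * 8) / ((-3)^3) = 8 / 27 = 0.30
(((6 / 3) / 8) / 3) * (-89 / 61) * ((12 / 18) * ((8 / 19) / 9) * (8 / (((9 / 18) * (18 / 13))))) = -0.04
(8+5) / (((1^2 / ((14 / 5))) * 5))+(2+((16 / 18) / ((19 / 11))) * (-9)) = 2208 / 475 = 4.65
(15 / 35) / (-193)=-0.00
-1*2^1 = -2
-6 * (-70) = 420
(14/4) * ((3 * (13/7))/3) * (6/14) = 39/14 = 2.79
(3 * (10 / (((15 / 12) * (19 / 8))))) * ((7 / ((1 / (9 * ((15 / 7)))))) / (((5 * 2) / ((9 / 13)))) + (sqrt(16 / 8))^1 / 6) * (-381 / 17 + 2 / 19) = -168078240 / 79781-230560 * sqrt(2) / 6137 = -2159.88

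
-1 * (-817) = 817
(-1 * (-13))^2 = 169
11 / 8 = 1.38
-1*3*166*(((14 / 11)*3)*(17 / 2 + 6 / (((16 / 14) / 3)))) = -507213 / 11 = -46110.27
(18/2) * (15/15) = 9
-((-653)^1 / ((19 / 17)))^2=-123232201 / 361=-341363.44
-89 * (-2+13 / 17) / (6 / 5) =3115 / 34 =91.62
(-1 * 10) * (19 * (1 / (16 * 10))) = -19 / 16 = -1.19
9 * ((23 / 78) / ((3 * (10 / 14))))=161 / 130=1.24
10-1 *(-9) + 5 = 24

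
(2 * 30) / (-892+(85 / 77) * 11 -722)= -420 / 11213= -0.04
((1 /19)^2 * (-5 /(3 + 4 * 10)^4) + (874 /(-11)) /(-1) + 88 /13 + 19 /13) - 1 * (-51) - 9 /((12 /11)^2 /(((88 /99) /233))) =102632665521091195 /740193876312462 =138.66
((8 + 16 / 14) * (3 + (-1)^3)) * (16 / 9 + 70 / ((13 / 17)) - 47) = 693632 / 819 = 846.93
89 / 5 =17.80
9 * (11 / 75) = 33 / 25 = 1.32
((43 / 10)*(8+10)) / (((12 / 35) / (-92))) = -20769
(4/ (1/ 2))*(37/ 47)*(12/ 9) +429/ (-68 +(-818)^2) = 792222793/ 94336896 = 8.40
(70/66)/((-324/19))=-0.06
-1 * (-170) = 170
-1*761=-761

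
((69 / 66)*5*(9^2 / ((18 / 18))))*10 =46575 / 11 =4234.09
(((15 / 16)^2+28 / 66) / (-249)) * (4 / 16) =-11009 / 8414208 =-0.00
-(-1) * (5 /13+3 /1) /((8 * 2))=11 /52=0.21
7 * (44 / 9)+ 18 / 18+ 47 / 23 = 7714 / 207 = 37.27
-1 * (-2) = 2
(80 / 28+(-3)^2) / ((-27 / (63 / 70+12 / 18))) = -3901 / 5670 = -0.69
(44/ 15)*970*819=2330328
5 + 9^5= 59054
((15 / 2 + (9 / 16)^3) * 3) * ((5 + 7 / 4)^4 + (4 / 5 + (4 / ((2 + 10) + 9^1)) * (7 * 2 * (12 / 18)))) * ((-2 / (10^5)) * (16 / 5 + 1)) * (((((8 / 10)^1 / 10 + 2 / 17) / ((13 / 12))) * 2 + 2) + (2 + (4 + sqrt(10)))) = -30451855787250051 / 905216000000000-5271223089363 * sqrt(10) / 1310720000000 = -46.36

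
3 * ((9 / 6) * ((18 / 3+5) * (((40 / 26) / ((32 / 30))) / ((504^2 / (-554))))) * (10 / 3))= -380875 / 733824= -0.52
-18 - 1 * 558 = -576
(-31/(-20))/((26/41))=1271/520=2.44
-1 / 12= -0.08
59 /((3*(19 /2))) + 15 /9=71 /19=3.74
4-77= -73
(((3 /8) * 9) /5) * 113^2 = 344763 /40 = 8619.08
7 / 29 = 0.24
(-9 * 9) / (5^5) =-81 / 3125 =-0.03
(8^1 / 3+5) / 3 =23 / 9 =2.56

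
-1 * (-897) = 897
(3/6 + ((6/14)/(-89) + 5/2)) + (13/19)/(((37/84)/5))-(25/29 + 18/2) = 11428828/12701101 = 0.90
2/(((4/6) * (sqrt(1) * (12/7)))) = 7/4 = 1.75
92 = 92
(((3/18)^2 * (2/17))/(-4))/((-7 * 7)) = 1/59976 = 0.00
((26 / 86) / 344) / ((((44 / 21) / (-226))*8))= -30849 / 2603392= -0.01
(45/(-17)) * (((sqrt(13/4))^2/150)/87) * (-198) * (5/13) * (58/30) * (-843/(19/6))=-83457/3230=-25.84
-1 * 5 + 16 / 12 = -11 / 3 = -3.67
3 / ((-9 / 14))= -14 / 3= -4.67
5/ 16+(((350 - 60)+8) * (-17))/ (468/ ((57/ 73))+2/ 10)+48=36328987/ 911344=39.86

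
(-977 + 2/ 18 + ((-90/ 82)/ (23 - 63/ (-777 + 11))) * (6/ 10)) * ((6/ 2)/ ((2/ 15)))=-21980.64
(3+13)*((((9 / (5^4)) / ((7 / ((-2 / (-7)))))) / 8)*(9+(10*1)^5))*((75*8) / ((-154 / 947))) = -834981264 / 1925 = -433756.50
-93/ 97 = -0.96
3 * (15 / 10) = 4.50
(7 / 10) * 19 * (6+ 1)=931 / 10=93.10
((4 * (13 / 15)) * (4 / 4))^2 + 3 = 3379 / 225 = 15.02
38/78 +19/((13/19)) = 1102/39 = 28.26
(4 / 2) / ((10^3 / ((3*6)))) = 9 / 250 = 0.04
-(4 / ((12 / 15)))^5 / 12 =-3125 / 12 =-260.42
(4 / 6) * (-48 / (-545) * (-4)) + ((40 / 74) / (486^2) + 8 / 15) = 355398973 / 1190723085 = 0.30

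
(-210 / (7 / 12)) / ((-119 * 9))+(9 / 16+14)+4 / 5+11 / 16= 38999 / 2380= 16.39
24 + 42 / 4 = 69 / 2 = 34.50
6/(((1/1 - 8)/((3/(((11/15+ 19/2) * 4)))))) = -135/2149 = -0.06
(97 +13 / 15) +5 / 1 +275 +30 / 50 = 5677 / 15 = 378.47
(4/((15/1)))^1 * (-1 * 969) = -1292/5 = -258.40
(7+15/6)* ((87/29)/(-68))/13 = -57/1768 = -0.03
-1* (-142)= 142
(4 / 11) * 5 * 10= 200 / 11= 18.18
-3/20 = -0.15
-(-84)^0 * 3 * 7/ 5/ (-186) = 7/ 310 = 0.02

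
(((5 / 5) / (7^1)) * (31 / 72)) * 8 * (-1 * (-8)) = 248 / 63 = 3.94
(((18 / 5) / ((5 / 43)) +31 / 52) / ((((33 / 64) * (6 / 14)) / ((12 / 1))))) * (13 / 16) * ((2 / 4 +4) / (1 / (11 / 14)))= 123069 / 25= 4922.76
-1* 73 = -73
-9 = -9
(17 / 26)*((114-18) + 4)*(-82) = -69700 / 13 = -5361.54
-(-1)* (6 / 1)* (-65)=-390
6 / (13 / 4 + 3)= 24 / 25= 0.96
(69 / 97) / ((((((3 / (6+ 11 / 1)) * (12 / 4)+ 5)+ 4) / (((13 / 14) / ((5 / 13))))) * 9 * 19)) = 66079 / 62698860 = 0.00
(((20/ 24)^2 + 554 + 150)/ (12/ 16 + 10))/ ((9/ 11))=80.12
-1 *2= -2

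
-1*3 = -3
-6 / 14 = -3 / 7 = -0.43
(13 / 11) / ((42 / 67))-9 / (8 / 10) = -8653 / 924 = -9.36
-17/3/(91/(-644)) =1564/39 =40.10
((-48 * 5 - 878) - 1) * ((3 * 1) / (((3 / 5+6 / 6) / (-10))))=83925 / 4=20981.25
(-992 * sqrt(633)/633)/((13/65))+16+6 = 22 - 4960 * sqrt(633)/633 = -175.14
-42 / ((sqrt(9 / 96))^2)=-448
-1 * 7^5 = -16807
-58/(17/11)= -638/17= -37.53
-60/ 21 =-20/ 7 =-2.86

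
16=16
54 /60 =9 /10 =0.90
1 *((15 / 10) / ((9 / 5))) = 5 / 6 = 0.83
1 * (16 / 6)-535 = -1597 / 3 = -532.33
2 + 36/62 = 80/31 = 2.58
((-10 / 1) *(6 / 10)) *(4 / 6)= -4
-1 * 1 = -1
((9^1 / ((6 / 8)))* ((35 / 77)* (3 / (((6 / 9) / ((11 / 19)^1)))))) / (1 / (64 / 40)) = 432 / 19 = 22.74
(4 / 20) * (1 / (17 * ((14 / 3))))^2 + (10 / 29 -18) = -145008379 / 8213380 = -17.66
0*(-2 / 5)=0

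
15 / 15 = 1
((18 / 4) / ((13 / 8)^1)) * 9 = 324 / 13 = 24.92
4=4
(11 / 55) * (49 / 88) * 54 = 1323 / 220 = 6.01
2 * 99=198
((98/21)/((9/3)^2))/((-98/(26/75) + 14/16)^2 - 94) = 151424/23166020979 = 0.00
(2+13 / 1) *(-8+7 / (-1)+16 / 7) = -1335 / 7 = -190.71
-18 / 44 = -9 / 22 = -0.41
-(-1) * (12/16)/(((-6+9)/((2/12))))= 1/24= 0.04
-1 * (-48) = 48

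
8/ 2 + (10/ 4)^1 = 13/ 2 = 6.50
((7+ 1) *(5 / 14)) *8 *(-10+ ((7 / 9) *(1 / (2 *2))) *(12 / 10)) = -4688 / 21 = -223.24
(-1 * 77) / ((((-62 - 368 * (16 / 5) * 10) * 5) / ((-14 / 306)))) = -539 / 9056070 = -0.00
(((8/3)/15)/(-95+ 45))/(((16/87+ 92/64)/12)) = -7424/282125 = -0.03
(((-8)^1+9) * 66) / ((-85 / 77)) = -5082 / 85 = -59.79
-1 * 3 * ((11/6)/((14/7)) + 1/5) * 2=-67/10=-6.70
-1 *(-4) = 4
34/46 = 17/23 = 0.74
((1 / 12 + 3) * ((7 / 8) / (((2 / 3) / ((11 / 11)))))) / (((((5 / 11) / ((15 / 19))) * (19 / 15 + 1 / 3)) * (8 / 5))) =213675 / 77824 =2.75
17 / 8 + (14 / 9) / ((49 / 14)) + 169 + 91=18905 / 72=262.57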